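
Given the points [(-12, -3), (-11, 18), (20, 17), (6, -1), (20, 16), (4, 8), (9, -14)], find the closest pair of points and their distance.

Computing all pairwise distances among 7 points:

d((-12, -3), (-11, 18)) = 21.0238
d((-12, -3), (20, 17)) = 37.7359
d((-12, -3), (6, -1)) = 18.1108
d((-12, -3), (20, 16)) = 37.2156
d((-12, -3), (4, 8)) = 19.4165
d((-12, -3), (9, -14)) = 23.7065
d((-11, 18), (20, 17)) = 31.0161
d((-11, 18), (6, -1)) = 25.4951
d((-11, 18), (20, 16)) = 31.0644
d((-11, 18), (4, 8)) = 18.0278
d((-11, 18), (9, -14)) = 37.7359
d((20, 17), (6, -1)) = 22.8035
d((20, 17), (20, 16)) = 1.0 <-- minimum
d((20, 17), (4, 8)) = 18.3576
d((20, 17), (9, -14)) = 32.8938
d((6, -1), (20, 16)) = 22.0227
d((6, -1), (4, 8)) = 9.2195
d((6, -1), (9, -14)) = 13.3417
d((20, 16), (4, 8)) = 17.8885
d((20, 16), (9, -14)) = 31.9531
d((4, 8), (9, -14)) = 22.561

Closest pair: (20, 17) and (20, 16) with distance 1.0

The closest pair is (20, 17) and (20, 16) with Euclidean distance 1.0. For 7 points, brute-force pairwise comparison is shown above. For large n, the divide-and-conquer algorithm (sort by x, recurse on halves, check the dividing strip) achieves O(n log n).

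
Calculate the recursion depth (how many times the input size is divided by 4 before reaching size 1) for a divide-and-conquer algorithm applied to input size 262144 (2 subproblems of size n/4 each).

For divide and conquer with division factor 4:

Problem sizes at each level:
Level 0: 262144
Level 1: 65536
Level 2: 16384
Level 3: 4096
Level 4: 1024
Level 5: 256
Level 6: 64
Level 7: 16
Level 8: 4
Level 9: 1

The root is level 0 and the size-1 base case is level 9 (the tree spans levels 0 through 9, i.e. 10 levels counting the root), so the depth is the number of divisions: log_4(262144) = 9

The recursion tree depth is log_4(262144) = 9. At each level, the problem size is divided by 4, so it takes 9 divisions to reduce to a base case of size 1. The algorithm makes 2 recursive calls at each level.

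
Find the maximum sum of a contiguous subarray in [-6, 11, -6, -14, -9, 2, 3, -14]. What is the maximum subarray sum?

Using Kadane's algorithm on [-6, 11, -6, -14, -9, 2, 3, -14]:

Scanning through the array:
Position 1 (value 11): max_ending_here = 11, max_so_far = 11
Position 2 (value -6): max_ending_here = 5, max_so_far = 11
Position 3 (value -14): max_ending_here = -9, max_so_far = 11
Position 4 (value -9): max_ending_here = -9, max_so_far = 11
Position 5 (value 2): max_ending_here = 2, max_so_far = 11
Position 6 (value 3): max_ending_here = 5, max_so_far = 11
Position 7 (value -14): max_ending_here = -9, max_so_far = 11

Maximum subarray: [11]
Maximum sum: 11

The maximum subarray is [11] with sum 11. This subarray runs from index 1 to index 1.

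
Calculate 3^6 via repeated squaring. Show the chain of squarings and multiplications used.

Computing 3^6 by squaring (build up from 3^1; each line after the first costs one multiplication):

3^1 = 3
3^2 = (3^1)^2 = 3^2 = 9
3^3 = 3 * 3^2 = 3 * 9 = 27
3^6 = (3^3)^2 = 27^2 = 729

Result: 729
Multiplications needed: 3 (3 lines after 3^1)

3^6 = 729. Using exponentiation by squaring, this requires 3 multiplications. The key idea: if the exponent is even, square the half-power; if odd, multiply by the base once.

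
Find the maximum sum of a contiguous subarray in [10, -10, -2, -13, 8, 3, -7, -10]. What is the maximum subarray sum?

Using Kadane's algorithm on [10, -10, -2, -13, 8, 3, -7, -10]:

Scanning through the array:
Position 1 (value -10): max_ending_here = 0, max_so_far = 10
Position 2 (value -2): max_ending_here = -2, max_so_far = 10
Position 3 (value -13): max_ending_here = -13, max_so_far = 10
Position 4 (value 8): max_ending_here = 8, max_so_far = 10
Position 5 (value 3): max_ending_here = 11, max_so_far = 11
Position 6 (value -7): max_ending_here = 4, max_so_far = 11
Position 7 (value -10): max_ending_here = -6, max_so_far = 11

Maximum subarray: [8, 3]
Maximum sum: 11

The maximum subarray is [8, 3] with sum 11. This subarray runs from index 4 to index 5.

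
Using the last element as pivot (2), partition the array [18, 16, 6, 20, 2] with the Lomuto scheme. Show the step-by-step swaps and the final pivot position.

Lomuto partition with pivot = 2:

Initial array: [18, 16, 6, 20, 2]

arr[0]=18 > 2: no swap
arr[1]=16 > 2: no swap
arr[2]=6 > 2: no swap
arr[3]=20 > 2: no swap

Place pivot at position 0: [2, 16, 6, 20, 18]
Pivot position: 0

After partitioning with pivot 2, the array becomes [2, 16, 6, 20, 18]. The pivot is placed at index 0. All elements to the left of the pivot are <= 2, and all elements to the right are > 2.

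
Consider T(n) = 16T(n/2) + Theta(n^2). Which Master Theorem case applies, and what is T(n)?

Master Theorem for T(n) = 16T(n/2) + O(n^2):

a = 16, b = 2, c = 2
log_b(a) = log_2(16) = 4.0000

Case 1: c = 2 < log_2(16) = 4.0000
T(n) = O(n^(log_2 16)) = O(n^4)

For T(n) = 16T(n/2) + O(n^2): log_2(16) = 4.0000. This is Case 1 of the Master Theorem (c < log_b(a), work dominated by leaves), giving O(n^4).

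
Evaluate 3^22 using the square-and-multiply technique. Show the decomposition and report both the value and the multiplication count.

Computing 3^22 by squaring (build up from 3^1; each line after the first costs one multiplication):

3^1 = 3
3^2 = (3^1)^2 = 3^2 = 9
3^4 = (3^2)^2 = 9^2 = 81
3^5 = 3 * 3^4 = 3 * 81 = 243
3^10 = (3^5)^2 = 243^2 = 59049
3^11 = 3 * 3^10 = 3 * 59049 = 177147
3^22 = (3^11)^2 = 177147^2 = 31381059609

Result: 31381059609
Multiplications needed: 6 (6 lines after 3^1)

3^22 = 31381059609. Using exponentiation by squaring, this requires 6 multiplications. The key idea: if the exponent is even, square the half-power; if odd, multiply by the base once.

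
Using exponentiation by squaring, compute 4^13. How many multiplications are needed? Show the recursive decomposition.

Computing 4^13 by squaring (build up from 4^1; each line after the first costs one multiplication):

4^1 = 4
4^2 = (4^1)^2 = 4^2 = 16
4^3 = 4 * 4^2 = 4 * 16 = 64
4^6 = (4^3)^2 = 64^2 = 4096
4^12 = (4^6)^2 = 4096^2 = 16777216
4^13 = 4 * 4^12 = 4 * 16777216 = 67108864

Result: 67108864
Multiplications needed: 5 (5 lines after 4^1)

4^13 = 67108864. Using exponentiation by squaring, this requires 5 multiplications. The key idea: if the exponent is even, square the half-power; if odd, multiply by the base once.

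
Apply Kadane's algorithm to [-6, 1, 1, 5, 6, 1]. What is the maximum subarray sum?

Using Kadane's algorithm on [-6, 1, 1, 5, 6, 1]:

Scanning through the array:
Position 1 (value 1): max_ending_here = 1, max_so_far = 1
Position 2 (value 1): max_ending_here = 2, max_so_far = 2
Position 3 (value 5): max_ending_here = 7, max_so_far = 7
Position 4 (value 6): max_ending_here = 13, max_so_far = 13
Position 5 (value 1): max_ending_here = 14, max_so_far = 14

Maximum subarray: [1, 1, 5, 6, 1]
Maximum sum: 14

The maximum subarray is [1, 1, 5, 6, 1] with sum 14. This subarray runs from index 1 to index 5.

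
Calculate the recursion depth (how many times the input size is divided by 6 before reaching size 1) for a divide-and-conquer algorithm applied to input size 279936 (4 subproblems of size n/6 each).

For divide and conquer with division factor 6:

Problem sizes at each level:
Level 0: 279936
Level 1: 46656
Level 2: 7776
Level 3: 1296
Level 4: 216
Level 5: 36
Level 6: 6
Level 7: 1

The root is level 0 and the size-1 base case is level 7 (the tree spans levels 0 through 7, i.e. 8 levels counting the root), so the depth is the number of divisions: log_6(279936) = 7

The recursion tree depth is log_6(279936) = 7. At each level, the problem size is divided by 6, so it takes 7 divisions to reduce to a base case of size 1. The algorithm makes 4 recursive calls at each level.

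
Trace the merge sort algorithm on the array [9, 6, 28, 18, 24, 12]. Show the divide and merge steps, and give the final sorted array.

Merge sort trace:

Split: [9, 6, 28, 18, 24, 12] -> [9, 6, 28] and [18, 24, 12]
  Split: [9, 6, 28] -> [9] and [6, 28]
    Split: [6, 28] -> [6] and [28]
    Merge: [6] + [28] -> [6, 28]
  Merge: [9] + [6, 28] -> [6, 9, 28]
  Split: [18, 24, 12] -> [18] and [24, 12]
    Split: [24, 12] -> [24] and [12]
    Merge: [24] + [12] -> [12, 24]
  Merge: [18] + [12, 24] -> [12, 18, 24]
Merge: [6, 9, 28] + [12, 18, 24] -> [6, 9, 12, 18, 24, 28]

Final sorted array: [6, 9, 12, 18, 24, 28]

The merge sort proceeds by recursively splitting the array and merging sorted halves.
After all merges, the sorted array is [6, 9, 12, 18, 24, 28].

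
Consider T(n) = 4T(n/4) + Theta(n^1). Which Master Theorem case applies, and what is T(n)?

Master Theorem for T(n) = 4T(n/4) + O(n^1):

a = 4, b = 4, c = 1
log_b(a) = log_4(4) = 1.0000

Case 2: c = 1 = log_4(4) = 1.0000
T(n) = O(n^1 log n) = O(n log n)

For T(n) = 4T(n/4) + O(n^1): log_4(4) = 1.0000. This is Case 2 of the Master Theorem (c = log_b(a), equal work at all levels), giving O(n log n).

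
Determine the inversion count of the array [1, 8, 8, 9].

Finding inversions in [1, 8, 8, 9]:


Total inversions: 0

The array has 0 inversions. It is already sorted.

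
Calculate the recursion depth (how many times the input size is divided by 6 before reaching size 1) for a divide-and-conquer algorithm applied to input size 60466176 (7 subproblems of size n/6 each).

For divide and conquer with division factor 6:

Problem sizes at each level:
Level 0: 60466176
Level 1: 10077696
Level 2: 1679616
Level 3: 279936
Level 4: 46656
Level 5: 7776
Level 6: 1296
Level 7: 216
Level 8: 36
Level 9: 6
Level 10: 1

The root is level 0 and the size-1 base case is level 10 (the tree spans levels 0 through 10, i.e. 11 levels counting the root), so the depth is the number of divisions: log_6(60466176) = 10

The recursion tree depth is log_6(60466176) = 10. At each level, the problem size is divided by 6, so it takes 10 divisions to reduce to a base case of size 1. The algorithm makes 7 recursive calls at each level.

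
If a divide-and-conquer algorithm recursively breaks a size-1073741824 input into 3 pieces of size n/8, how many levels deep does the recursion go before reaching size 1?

For divide and conquer with division factor 8:

Problem sizes at each level:
Level 0: 1073741824
Level 1: 134217728
Level 2: 16777216
Level 3: 2097152
Level 4: 262144
Level 5: 32768
Level 6: 4096
Level 7: 512
Level 8: 64
Level 9: 8
Level 10: 1

The root is level 0 and the size-1 base case is level 10 (the tree spans levels 0 through 10, i.e. 11 levels counting the root), so the depth is the number of divisions: log_8(1073741824) = 10

The recursion tree depth is log_8(1073741824) = 10. At each level, the problem size is divided by 8, so it takes 10 divisions to reduce to a base case of size 1. The algorithm makes 3 recursive calls at each level.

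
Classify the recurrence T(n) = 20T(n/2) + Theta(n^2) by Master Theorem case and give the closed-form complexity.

Master Theorem for T(n) = 20T(n/2) + O(n^2):

a = 20, b = 2, c = 2
log_b(a) = log_2(20) = 4.3219

Case 1: c = 2 < log_2(20) = 4.3219
T(n) = O(n^(log_2 20))

For T(n) = 20T(n/2) + O(n^2): log_2(20) = 4.3219. This is Case 1 of the Master Theorem (c < log_b(a), work dominated by leaves), giving O(n^(log_2 20)).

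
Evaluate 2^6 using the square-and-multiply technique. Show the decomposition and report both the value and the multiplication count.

Computing 2^6 by squaring (build up from 2^1; each line after the first costs one multiplication):

2^1 = 2
2^2 = (2^1)^2 = 2^2 = 4
2^3 = 2 * 2^2 = 2 * 4 = 8
2^6 = (2^3)^2 = 8^2 = 64

Result: 64
Multiplications needed: 3 (3 lines after 2^1)

2^6 = 64. Using exponentiation by squaring, this requires 3 multiplications. The key idea: if the exponent is even, square the half-power; if odd, multiply by the base once.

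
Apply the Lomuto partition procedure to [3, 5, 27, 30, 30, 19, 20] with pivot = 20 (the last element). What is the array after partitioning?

Lomuto partition with pivot = 20:

Initial array: [3, 5, 27, 30, 30, 19, 20]

arr[0]=3 <= 20: swap with position 0, array becomes [3, 5, 27, 30, 30, 19, 20]
arr[1]=5 <= 20: swap with position 1, array becomes [3, 5, 27, 30, 30, 19, 20]
arr[2]=27 > 20: no swap
arr[3]=30 > 20: no swap
arr[4]=30 > 20: no swap
arr[5]=19 <= 20: swap with position 2, array becomes [3, 5, 19, 30, 30, 27, 20]

Place pivot at position 3: [3, 5, 19, 20, 30, 27, 30]
Pivot position: 3

After partitioning with pivot 20, the array becomes [3, 5, 19, 20, 30, 27, 30]. The pivot is placed at index 3. All elements to the left of the pivot are <= 20, and all elements to the right are > 20.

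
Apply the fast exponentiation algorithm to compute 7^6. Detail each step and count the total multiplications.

Computing 7^6 by squaring (build up from 7^1; each line after the first costs one multiplication):

7^1 = 7
7^2 = (7^1)^2 = 7^2 = 49
7^3 = 7 * 7^2 = 7 * 49 = 343
7^6 = (7^3)^2 = 343^2 = 117649

Result: 117649
Multiplications needed: 3 (3 lines after 7^1)

7^6 = 117649. Using exponentiation by squaring, this requires 3 multiplications. The key idea: if the exponent is even, square the half-power; if odd, multiply by the base once.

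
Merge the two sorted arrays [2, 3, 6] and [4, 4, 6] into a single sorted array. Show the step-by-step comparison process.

Merging process:

Compare 2 vs 4: take 2 from left. Merged: [2]
Compare 3 vs 4: take 3 from left. Merged: [2, 3]
Compare 6 vs 4: take 4 from right. Merged: [2, 3, 4]
Compare 6 vs 4: take 4 from right. Merged: [2, 3, 4, 4]
Compare 6 vs 6: take 6 from left. Merged: [2, 3, 4, 4, 6]
Append remaining from right: [6]. Merged: [2, 3, 4, 4, 6, 6]

Final merged array: [2, 3, 4, 4, 6, 6]
Total comparisons: 5

The merged array is [2, 3, 4, 4, 6, 6], requiring 5 comparisons. The merge step runs in O(n) time where n is the total number of elements.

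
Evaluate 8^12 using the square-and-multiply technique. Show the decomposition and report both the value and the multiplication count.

Computing 8^12 by squaring (build up from 8^1; each line after the first costs one multiplication):

8^1 = 8
8^2 = (8^1)^2 = 8^2 = 64
8^3 = 8 * 8^2 = 8 * 64 = 512
8^6 = (8^3)^2 = 512^2 = 262144
8^12 = (8^6)^2 = 262144^2 = 68719476736

Result: 68719476736
Multiplications needed: 4 (4 lines after 8^1)

8^12 = 68719476736. Using exponentiation by squaring, this requires 4 multiplications. The key idea: if the exponent is even, square the half-power; if odd, multiply by the base once.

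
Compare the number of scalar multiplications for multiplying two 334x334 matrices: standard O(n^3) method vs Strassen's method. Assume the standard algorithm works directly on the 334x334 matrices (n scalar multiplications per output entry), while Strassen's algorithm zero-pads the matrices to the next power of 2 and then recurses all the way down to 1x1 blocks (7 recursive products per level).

Matrix multiplication for 334x334 matrices:

Strassen's algorithm requires power-of-2 dimensions. Pad 334x334 to 512x512 (next power of 2).

Standard algorithm: 334^3 = 37259704 multiplications
Strassen's algorithm: 7^(log2(512)) = 7^9 = 40353607 multiplications
Difference: 37259704 - 40353607 = -3093903 (Strassen uses MORE here due to padding overhead — for small or just-over-power-of-2 n, padding can outweigh the per-level savings)

Standard: 37259704 multiplications (334^3). Strassen: 40353607 multiplications (7^9, after padding to 512x512). Strassen reduces 8 recursive multiplications to 7 at each level.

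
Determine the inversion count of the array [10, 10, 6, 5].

Finding inversions in [10, 10, 6, 5]:

(0, 2): arr[0]=10 > arr[2]=6
(0, 3): arr[0]=10 > arr[3]=5
(1, 2): arr[1]=10 > arr[2]=6
(1, 3): arr[1]=10 > arr[3]=5
(2, 3): arr[2]=6 > arr[3]=5

Total inversions: 5

The array has 5 inversion(s): (0,2), (0,3), (1,2), (1,3), (2,3). Each pair (i,j) satisfies i < j and arr[i] > arr[j].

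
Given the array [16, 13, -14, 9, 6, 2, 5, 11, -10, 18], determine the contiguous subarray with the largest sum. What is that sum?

Using Kadane's algorithm on [16, 13, -14, 9, 6, 2, 5, 11, -10, 18]:

Scanning through the array:
Position 1 (value 13): max_ending_here = 29, max_so_far = 29
Position 2 (value -14): max_ending_here = 15, max_so_far = 29
Position 3 (value 9): max_ending_here = 24, max_so_far = 29
Position 4 (value 6): max_ending_here = 30, max_so_far = 30
Position 5 (value 2): max_ending_here = 32, max_so_far = 32
Position 6 (value 5): max_ending_here = 37, max_so_far = 37
Position 7 (value 11): max_ending_here = 48, max_so_far = 48
Position 8 (value -10): max_ending_here = 38, max_so_far = 48
Position 9 (value 18): max_ending_here = 56, max_so_far = 56

Maximum subarray: [16, 13, -14, 9, 6, 2, 5, 11, -10, 18]
Maximum sum: 56

The maximum subarray is [16, 13, -14, 9, 6, 2, 5, 11, -10, 18] with sum 56. This subarray runs from index 0 to index 9.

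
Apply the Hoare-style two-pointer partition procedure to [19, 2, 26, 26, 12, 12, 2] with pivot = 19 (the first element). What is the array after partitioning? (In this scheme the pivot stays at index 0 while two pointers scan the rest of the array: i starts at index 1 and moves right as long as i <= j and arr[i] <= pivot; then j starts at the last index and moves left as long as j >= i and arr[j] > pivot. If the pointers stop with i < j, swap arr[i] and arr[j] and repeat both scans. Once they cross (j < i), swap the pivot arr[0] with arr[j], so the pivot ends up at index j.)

Hoare-style two-pointer partition with pivot = 19:

Initial array: [19, 2, 26, 26, 12, 12, 2]

Pointers start at i = 1, j = 6.
i stops at index 2 (arr[2]=26 > 19), j stops at index 6 (arr[6]=2 <= 19): swap arr[2] and arr[6], array becomes [19, 2, 2, 26, 12, 12, 26]
i stops at index 3 (arr[3]=26 > 19), j stops at index 5 (arr[5]=12 <= 19): swap arr[3] and arr[5], array becomes [19, 2, 2, 12, 12, 26, 26]
i ends at 5, j ends at 4: the pointers have crossed (j < i), so scanning stops.

Swap pivot arr[0] with arr[4] to place pivot at position 4: [12, 2, 2, 12, 19, 26, 26]
Pivot position: 4

After partitioning with pivot 19, the array becomes [12, 2, 2, 12, 19, 26, 26]. The pivot is placed at index 4. All elements to the left of the pivot are <= 19, and all elements to the right are > 19.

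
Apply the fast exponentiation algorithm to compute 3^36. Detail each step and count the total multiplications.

Computing 3^36 by squaring (build up from 3^1; each line after the first costs one multiplication):

3^1 = 3
3^2 = (3^1)^2 = 3^2 = 9
3^4 = (3^2)^2 = 9^2 = 81
3^8 = (3^4)^2 = 81^2 = 6561
3^9 = 3 * 3^8 = 3 * 6561 = 19683
3^18 = (3^9)^2 = 19683^2 = 387420489
3^36 = (3^18)^2 = 387420489^2 = 150094635296999121

Result: 150094635296999121
Multiplications needed: 6 (6 lines after 3^1)

3^36 = 150094635296999121. Using exponentiation by squaring, this requires 6 multiplications. The key idea: if the exponent is even, square the half-power; if odd, multiply by the base once.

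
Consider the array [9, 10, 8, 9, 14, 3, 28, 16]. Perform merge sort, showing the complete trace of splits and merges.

Merge sort trace:

Split: [9, 10, 8, 9, 14, 3, 28, 16] -> [9, 10, 8, 9] and [14, 3, 28, 16]
  Split: [9, 10, 8, 9] -> [9, 10] and [8, 9]
    Split: [9, 10] -> [9] and [10]
    Merge: [9] + [10] -> [9, 10]
    Split: [8, 9] -> [8] and [9]
    Merge: [8] + [9] -> [8, 9]
  Merge: [9, 10] + [8, 9] -> [8, 9, 9, 10]
  Split: [14, 3, 28, 16] -> [14, 3] and [28, 16]
    Split: [14, 3] -> [14] and [3]
    Merge: [14] + [3] -> [3, 14]
    Split: [28, 16] -> [28] and [16]
    Merge: [28] + [16] -> [16, 28]
  Merge: [3, 14] + [16, 28] -> [3, 14, 16, 28]
Merge: [8, 9, 9, 10] + [3, 14, 16, 28] -> [3, 8, 9, 9, 10, 14, 16, 28]

Final sorted array: [3, 8, 9, 9, 10, 14, 16, 28]

The merge sort proceeds by recursively splitting the array and merging sorted halves.
After all merges, the sorted array is [3, 8, 9, 9, 10, 14, 16, 28].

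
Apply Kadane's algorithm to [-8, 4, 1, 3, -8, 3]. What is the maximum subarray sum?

Using Kadane's algorithm on [-8, 4, 1, 3, -8, 3]:

Scanning through the array:
Position 1 (value 4): max_ending_here = 4, max_so_far = 4
Position 2 (value 1): max_ending_here = 5, max_so_far = 5
Position 3 (value 3): max_ending_here = 8, max_so_far = 8
Position 4 (value -8): max_ending_here = 0, max_so_far = 8
Position 5 (value 3): max_ending_here = 3, max_so_far = 8

Maximum subarray: [4, 1, 3]
Maximum sum: 8

The maximum subarray is [4, 1, 3] with sum 8. This subarray runs from index 1 to index 3.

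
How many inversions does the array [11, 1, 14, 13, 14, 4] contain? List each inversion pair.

Finding inversions in [11, 1, 14, 13, 14, 4]:

(0, 1): arr[0]=11 > arr[1]=1
(0, 5): arr[0]=11 > arr[5]=4
(2, 3): arr[2]=14 > arr[3]=13
(2, 5): arr[2]=14 > arr[5]=4
(3, 5): arr[3]=13 > arr[5]=4
(4, 5): arr[4]=14 > arr[5]=4

Total inversions: 6

The array has 6 inversion(s): (0,1), (0,5), (2,3), (2,5), (3,5), (4,5). Each pair (i,j) satisfies i < j and arr[i] > arr[j].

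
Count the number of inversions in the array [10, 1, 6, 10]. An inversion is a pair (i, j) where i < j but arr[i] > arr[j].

Finding inversions in [10, 1, 6, 10]:

(0, 1): arr[0]=10 > arr[1]=1
(0, 2): arr[0]=10 > arr[2]=6

Total inversions: 2

The array has 2 inversion(s): (0,1), (0,2). Each pair (i,j) satisfies i < j and arr[i] > arr[j].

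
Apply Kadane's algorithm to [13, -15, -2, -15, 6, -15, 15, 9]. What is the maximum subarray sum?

Using Kadane's algorithm on [13, -15, -2, -15, 6, -15, 15, 9]:

Scanning through the array:
Position 1 (value -15): max_ending_here = -2, max_so_far = 13
Position 2 (value -2): max_ending_here = -2, max_so_far = 13
Position 3 (value -15): max_ending_here = -15, max_so_far = 13
Position 4 (value 6): max_ending_here = 6, max_so_far = 13
Position 5 (value -15): max_ending_here = -9, max_so_far = 13
Position 6 (value 15): max_ending_here = 15, max_so_far = 15
Position 7 (value 9): max_ending_here = 24, max_so_far = 24

Maximum subarray: [15, 9]
Maximum sum: 24

The maximum subarray is [15, 9] with sum 24. This subarray runs from index 6 to index 7.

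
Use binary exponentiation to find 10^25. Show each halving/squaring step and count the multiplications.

Computing 10^25 by squaring (build up from 10^1; each line after the first costs one multiplication):

10^1 = 10
10^2 = (10^1)^2 = 10^2 = 100
10^3 = 10 * 10^2 = 10 * 100 = 1000
10^6 = (10^3)^2 = 1000^2 = 1000000
10^12 = (10^6)^2 = 1000000^2 = 1000000000000
10^24 = (10^12)^2 = 1000000000000^2 = 1000000000000000000000000
10^25 = 10 * 10^24 = 10 * 1000000000000000000000000 = 10000000000000000000000000

Result: 10000000000000000000000000
Multiplications needed: 6 (6 lines after 10^1)

10^25 = 10000000000000000000000000. Using exponentiation by squaring, this requires 6 multiplications. The key idea: if the exponent is even, square the half-power; if odd, multiply by the base once.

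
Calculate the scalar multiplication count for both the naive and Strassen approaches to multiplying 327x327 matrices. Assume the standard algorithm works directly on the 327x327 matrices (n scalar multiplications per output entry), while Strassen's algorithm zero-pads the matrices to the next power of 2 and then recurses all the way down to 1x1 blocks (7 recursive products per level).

Matrix multiplication for 327x327 matrices:

Strassen's algorithm requires power-of-2 dimensions. Pad 327x327 to 512x512 (next power of 2).

Standard algorithm: 327^3 = 34965783 multiplications
Strassen's algorithm: 7^(log2(512)) = 7^9 = 40353607 multiplications
Difference: 34965783 - 40353607 = -5387824 (Strassen uses MORE here due to padding overhead — for small or just-over-power-of-2 n, padding can outweigh the per-level savings)

Standard: 34965783 multiplications (327^3). Strassen: 40353607 multiplications (7^9, after padding to 512x512). Strassen reduces 8 recursive multiplications to 7 at each level.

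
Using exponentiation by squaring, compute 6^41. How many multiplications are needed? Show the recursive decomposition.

Computing 6^41 by squaring (build up from 6^1; each line after the first costs one multiplication):

6^1 = 6
6^2 = (6^1)^2 = 6^2 = 36
6^4 = (6^2)^2 = 36^2 = 1296
6^5 = 6 * 6^4 = 6 * 1296 = 7776
6^10 = (6^5)^2 = 7776^2 = 60466176
6^20 = (6^10)^2 = 60466176^2 = 3656158440062976
6^40 = (6^20)^2 = 3656158440062976^2 = 13367494538843734067838845976576
6^41 = 6 * 6^40 = 6 * 13367494538843734067838845976576 = 80204967233062404407033075859456

Result: 80204967233062404407033075859456
Multiplications needed: 7 (7 lines after 6^1)

6^41 = 80204967233062404407033075859456. Using exponentiation by squaring, this requires 7 multiplications. The key idea: if the exponent is even, square the half-power; if odd, multiply by the base once.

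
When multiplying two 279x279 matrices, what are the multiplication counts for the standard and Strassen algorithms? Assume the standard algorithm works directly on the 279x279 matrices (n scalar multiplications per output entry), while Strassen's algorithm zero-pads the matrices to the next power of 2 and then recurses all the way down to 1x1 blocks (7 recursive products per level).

Matrix multiplication for 279x279 matrices:

Strassen's algorithm requires power-of-2 dimensions. Pad 279x279 to 512x512 (next power of 2).

Standard algorithm: 279^3 = 21717639 multiplications
Strassen's algorithm: 7^(log2(512)) = 7^9 = 40353607 multiplications
Difference: 21717639 - 40353607 = -18635968 (Strassen uses MORE here due to padding overhead — for small or just-over-power-of-2 n, padding can outweigh the per-level savings)

Standard: 21717639 multiplications (279^3). Strassen: 40353607 multiplications (7^9, after padding to 512x512). Strassen reduces 8 recursive multiplications to 7 at each level.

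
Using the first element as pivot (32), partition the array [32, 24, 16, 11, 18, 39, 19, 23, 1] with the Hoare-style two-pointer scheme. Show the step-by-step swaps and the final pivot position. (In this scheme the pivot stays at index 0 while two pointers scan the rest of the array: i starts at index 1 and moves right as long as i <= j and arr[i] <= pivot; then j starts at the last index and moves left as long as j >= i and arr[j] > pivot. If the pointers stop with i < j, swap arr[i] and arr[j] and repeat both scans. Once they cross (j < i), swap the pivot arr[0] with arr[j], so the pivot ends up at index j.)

Hoare-style two-pointer partition with pivot = 32:

Initial array: [32, 24, 16, 11, 18, 39, 19, 23, 1]

Pointers start at i = 1, j = 8.
i stops at index 5 (arr[5]=39 > 32), j stops at index 8 (arr[8]=1 <= 32): swap arr[5] and arr[8], array becomes [32, 24, 16, 11, 18, 1, 19, 23, 39]
i ends at 8, j ends at 7: the pointers have crossed (j < i), so scanning stops.

Swap pivot arr[0] with arr[7] to place pivot at position 7: [23, 24, 16, 11, 18, 1, 19, 32, 39]
Pivot position: 7

After partitioning with pivot 32, the array becomes [23, 24, 16, 11, 18, 1, 19, 32, 39]. The pivot is placed at index 7. All elements to the left of the pivot are <= 32, and all elements to the right are > 32.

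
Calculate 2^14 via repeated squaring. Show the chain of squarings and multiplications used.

Computing 2^14 by squaring (build up from 2^1; each line after the first costs one multiplication):

2^1 = 2
2^2 = (2^1)^2 = 2^2 = 4
2^3 = 2 * 2^2 = 2 * 4 = 8
2^6 = (2^3)^2 = 8^2 = 64
2^7 = 2 * 2^6 = 2 * 64 = 128
2^14 = (2^7)^2 = 128^2 = 16384

Result: 16384
Multiplications needed: 5 (5 lines after 2^1)

2^14 = 16384. Using exponentiation by squaring, this requires 5 multiplications. The key idea: if the exponent is even, square the half-power; if odd, multiply by the base once.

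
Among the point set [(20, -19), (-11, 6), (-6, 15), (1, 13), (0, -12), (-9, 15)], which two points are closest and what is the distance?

Computing all pairwise distances among 6 points:

d((20, -19), (-11, 6)) = 39.8246
d((20, -19), (-6, 15)) = 42.8019
d((20, -19), (1, 13)) = 37.2156
d((20, -19), (0, -12)) = 21.1896
d((20, -19), (-9, 15)) = 44.6878
d((-11, 6), (-6, 15)) = 10.2956
d((-11, 6), (1, 13)) = 13.8924
d((-11, 6), (0, -12)) = 21.095
d((-11, 6), (-9, 15)) = 9.2195
d((-6, 15), (1, 13)) = 7.2801
d((-6, 15), (0, -12)) = 27.6586
d((-6, 15), (-9, 15)) = 3.0 <-- minimum
d((1, 13), (0, -12)) = 25.02
d((1, 13), (-9, 15)) = 10.198
d((0, -12), (-9, 15)) = 28.4605

Closest pair: (-6, 15) and (-9, 15) with distance 3.0

The closest pair is (-6, 15) and (-9, 15) with Euclidean distance 3.0. For 6 points, brute-force pairwise comparison is shown above. For large n, the divide-and-conquer algorithm (sort by x, recurse on halves, check the dividing strip) achieves O(n log n).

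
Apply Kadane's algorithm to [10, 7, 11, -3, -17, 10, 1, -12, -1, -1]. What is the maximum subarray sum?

Using Kadane's algorithm on [10, 7, 11, -3, -17, 10, 1, -12, -1, -1]:

Scanning through the array:
Position 1 (value 7): max_ending_here = 17, max_so_far = 17
Position 2 (value 11): max_ending_here = 28, max_so_far = 28
Position 3 (value -3): max_ending_here = 25, max_so_far = 28
Position 4 (value -17): max_ending_here = 8, max_so_far = 28
Position 5 (value 10): max_ending_here = 18, max_so_far = 28
Position 6 (value 1): max_ending_here = 19, max_so_far = 28
Position 7 (value -12): max_ending_here = 7, max_so_far = 28
Position 8 (value -1): max_ending_here = 6, max_so_far = 28
Position 9 (value -1): max_ending_here = 5, max_so_far = 28

Maximum subarray: [10, 7, 11]
Maximum sum: 28

The maximum subarray is [10, 7, 11] with sum 28. This subarray runs from index 0 to index 2.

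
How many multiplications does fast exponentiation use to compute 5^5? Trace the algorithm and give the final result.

Computing 5^5 by squaring (build up from 5^1; each line after the first costs one multiplication):

5^1 = 5
5^2 = (5^1)^2 = 5^2 = 25
5^4 = (5^2)^2 = 25^2 = 625
5^5 = 5 * 5^4 = 5 * 625 = 3125

Result: 3125
Multiplications needed: 3 (3 lines after 5^1)

5^5 = 3125. Using exponentiation by squaring, this requires 3 multiplications. The key idea: if the exponent is even, square the half-power; if odd, multiply by the base once.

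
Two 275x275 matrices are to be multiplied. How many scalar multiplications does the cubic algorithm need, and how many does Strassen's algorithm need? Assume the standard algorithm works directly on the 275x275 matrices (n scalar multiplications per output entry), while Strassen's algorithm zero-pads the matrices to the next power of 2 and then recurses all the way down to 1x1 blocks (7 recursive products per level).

Matrix multiplication for 275x275 matrices:

Strassen's algorithm requires power-of-2 dimensions. Pad 275x275 to 512x512 (next power of 2).

Standard algorithm: 275^3 = 20796875 multiplications
Strassen's algorithm: 7^(log2(512)) = 7^9 = 40353607 multiplications
Difference: 20796875 - 40353607 = -19556732 (Strassen uses MORE here due to padding overhead — for small or just-over-power-of-2 n, padding can outweigh the per-level savings)

Standard: 20796875 multiplications (275^3). Strassen: 40353607 multiplications (7^9, after padding to 512x512). Strassen reduces 8 recursive multiplications to 7 at each level.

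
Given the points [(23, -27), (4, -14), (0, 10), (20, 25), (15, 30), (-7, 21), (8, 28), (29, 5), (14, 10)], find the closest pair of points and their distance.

Computing all pairwise distances among 9 points:

d((23, -27), (4, -14)) = 23.0217
d((23, -27), (0, 10)) = 43.566
d((23, -27), (20, 25)) = 52.0865
d((23, -27), (15, 30)) = 57.5587
d((23, -27), (-7, 21)) = 56.6039
d((23, -27), (8, 28)) = 57.0088
d((23, -27), (29, 5)) = 32.5576
d((23, -27), (14, 10)) = 38.0789
d((4, -14), (0, 10)) = 24.3311
d((4, -14), (20, 25)) = 42.1545
d((4, -14), (15, 30)) = 45.3542
d((4, -14), (-7, 21)) = 36.6879
d((4, -14), (8, 28)) = 42.19
d((4, -14), (29, 5)) = 31.4006
d((4, -14), (14, 10)) = 26.0
d((0, 10), (20, 25)) = 25.0
d((0, 10), (15, 30)) = 25.0
d((0, 10), (-7, 21)) = 13.0384
d((0, 10), (8, 28)) = 19.6977
d((0, 10), (29, 5)) = 29.4279
d((0, 10), (14, 10)) = 14.0
d((20, 25), (15, 30)) = 7.0711 <-- minimum
d((20, 25), (-7, 21)) = 27.2947
d((20, 25), (8, 28)) = 12.3693
d((20, 25), (29, 5)) = 21.9317
d((20, 25), (14, 10)) = 16.1555
d((15, 30), (-7, 21)) = 23.7697
d((15, 30), (8, 28)) = 7.2801
d((15, 30), (29, 5)) = 28.6531
d((15, 30), (14, 10)) = 20.025
d((-7, 21), (8, 28)) = 16.5529
d((-7, 21), (29, 5)) = 39.3954
d((-7, 21), (14, 10)) = 23.7065
d((8, 28), (29, 5)) = 31.1448
d((8, 28), (14, 10)) = 18.9737
d((29, 5), (14, 10)) = 15.8114

Closest pair: (20, 25) and (15, 30) with distance 7.0711

The closest pair is (20, 25) and (15, 30) with Euclidean distance 7.0711. For 9 points, brute-force pairwise comparison is shown above. For large n, the divide-and-conquer algorithm (sort by x, recurse on halves, check the dividing strip) achieves O(n log n).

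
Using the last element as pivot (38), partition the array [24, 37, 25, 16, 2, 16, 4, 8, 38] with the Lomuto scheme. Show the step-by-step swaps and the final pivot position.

Lomuto partition with pivot = 38:

Initial array: [24, 37, 25, 16, 2, 16, 4, 8, 38]

arr[0]=24 <= 38: swap with position 0, array becomes [24, 37, 25, 16, 2, 16, 4, 8, 38]
arr[1]=37 <= 38: swap with position 1, array becomes [24, 37, 25, 16, 2, 16, 4, 8, 38]
arr[2]=25 <= 38: swap with position 2, array becomes [24, 37, 25, 16, 2, 16, 4, 8, 38]
arr[3]=16 <= 38: swap with position 3, array becomes [24, 37, 25, 16, 2, 16, 4, 8, 38]
arr[4]=2 <= 38: swap with position 4, array becomes [24, 37, 25, 16, 2, 16, 4, 8, 38]
arr[5]=16 <= 38: swap with position 5, array becomes [24, 37, 25, 16, 2, 16, 4, 8, 38]
arr[6]=4 <= 38: swap with position 6, array becomes [24, 37, 25, 16, 2, 16, 4, 8, 38]
arr[7]=8 <= 38: swap with position 7, array becomes [24, 37, 25, 16, 2, 16, 4, 8, 38]

Place pivot at position 8: [24, 37, 25, 16, 2, 16, 4, 8, 38]
Pivot position: 8

After partitioning with pivot 38, the array becomes [24, 37, 25, 16, 2, 16, 4, 8, 38]. The pivot is placed at index 8. All elements to the left of the pivot are <= 38, and all elements to the right are > 38.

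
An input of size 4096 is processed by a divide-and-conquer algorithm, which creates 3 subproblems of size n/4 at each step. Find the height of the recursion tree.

For divide and conquer with division factor 4:

Problem sizes at each level:
Level 0: 4096
Level 1: 1024
Level 2: 256
Level 3: 64
Level 4: 16
Level 5: 4
Level 6: 1

The root is level 0 and the size-1 base case is level 6 (the tree spans levels 0 through 6, i.e. 7 levels counting the root), so the depth is the number of divisions: log_4(4096) = 6

The recursion tree depth is log_4(4096) = 6. At each level, the problem size is divided by 4, so it takes 6 divisions to reduce to a base case of size 1. The algorithm makes 3 recursive calls at each level.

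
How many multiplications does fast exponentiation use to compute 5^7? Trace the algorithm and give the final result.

Computing 5^7 by squaring (build up from 5^1; each line after the first costs one multiplication):

5^1 = 5
5^2 = (5^1)^2 = 5^2 = 25
5^3 = 5 * 5^2 = 5 * 25 = 125
5^6 = (5^3)^2 = 125^2 = 15625
5^7 = 5 * 5^6 = 5 * 15625 = 78125

Result: 78125
Multiplications needed: 4 (4 lines after 5^1)

5^7 = 78125. Using exponentiation by squaring, this requires 4 multiplications. The key idea: if the exponent is even, square the half-power; if odd, multiply by the base once.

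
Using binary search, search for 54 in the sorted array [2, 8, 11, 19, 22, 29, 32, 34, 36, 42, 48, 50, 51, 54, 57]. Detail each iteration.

Binary search for 54 in [2, 8, 11, 19, 22, 29, 32, 34, 36, 42, 48, 50, 51, 54, 57]:

lo=0, hi=14, mid=7, arr[mid]=34 -> 34 < 54, search right half
lo=8, hi=14, mid=11, arr[mid]=50 -> 50 < 54, search right half
lo=12, hi=14, mid=13, arr[mid]=54 -> Found target at index 13!

Binary search finds 54 at index 13 after 3 comparisons. The search repeatedly halves the search space by comparing with the middle element.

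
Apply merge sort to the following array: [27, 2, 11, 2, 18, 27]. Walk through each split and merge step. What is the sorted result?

Merge sort trace:

Split: [27, 2, 11, 2, 18, 27] -> [27, 2, 11] and [2, 18, 27]
  Split: [27, 2, 11] -> [27] and [2, 11]
    Split: [2, 11] -> [2] and [11]
    Merge: [2] + [11] -> [2, 11]
  Merge: [27] + [2, 11] -> [2, 11, 27]
  Split: [2, 18, 27] -> [2] and [18, 27]
    Split: [18, 27] -> [18] and [27]
    Merge: [18] + [27] -> [18, 27]
  Merge: [2] + [18, 27] -> [2, 18, 27]
Merge: [2, 11, 27] + [2, 18, 27] -> [2, 2, 11, 18, 27, 27]

Final sorted array: [2, 2, 11, 18, 27, 27]

The merge sort proceeds by recursively splitting the array and merging sorted halves.
After all merges, the sorted array is [2, 2, 11, 18, 27, 27].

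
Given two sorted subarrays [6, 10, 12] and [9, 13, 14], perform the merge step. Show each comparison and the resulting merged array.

Merging process:

Compare 6 vs 9: take 6 from left. Merged: [6]
Compare 10 vs 9: take 9 from right. Merged: [6, 9]
Compare 10 vs 13: take 10 from left. Merged: [6, 9, 10]
Compare 12 vs 13: take 12 from left. Merged: [6, 9, 10, 12]
Append remaining from right: [13, 14]. Merged: [6, 9, 10, 12, 13, 14]

Final merged array: [6, 9, 10, 12, 13, 14]
Total comparisons: 4

The merged array is [6, 9, 10, 12, 13, 14], requiring 4 comparisons. The merge step runs in O(n) time where n is the total number of elements.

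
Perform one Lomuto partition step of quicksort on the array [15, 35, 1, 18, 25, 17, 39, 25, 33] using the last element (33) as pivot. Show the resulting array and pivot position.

Lomuto partition with pivot = 33:

Initial array: [15, 35, 1, 18, 25, 17, 39, 25, 33]

arr[0]=15 <= 33: swap with position 0, array becomes [15, 35, 1, 18, 25, 17, 39, 25, 33]
arr[1]=35 > 33: no swap
arr[2]=1 <= 33: swap with position 1, array becomes [15, 1, 35, 18, 25, 17, 39, 25, 33]
arr[3]=18 <= 33: swap with position 2, array becomes [15, 1, 18, 35, 25, 17, 39, 25, 33]
arr[4]=25 <= 33: swap with position 3, array becomes [15, 1, 18, 25, 35, 17, 39, 25, 33]
arr[5]=17 <= 33: swap with position 4, array becomes [15, 1, 18, 25, 17, 35, 39, 25, 33]
arr[6]=39 > 33: no swap
arr[7]=25 <= 33: swap with position 5, array becomes [15, 1, 18, 25, 17, 25, 39, 35, 33]

Place pivot at position 6: [15, 1, 18, 25, 17, 25, 33, 35, 39]
Pivot position: 6

After partitioning with pivot 33, the array becomes [15, 1, 18, 25, 17, 25, 33, 35, 39]. The pivot is placed at index 6. All elements to the left of the pivot are <= 33, and all elements to the right are > 33.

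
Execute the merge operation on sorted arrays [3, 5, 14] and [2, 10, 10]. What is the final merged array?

Merging process:

Compare 3 vs 2: take 2 from right. Merged: [2]
Compare 3 vs 10: take 3 from left. Merged: [2, 3]
Compare 5 vs 10: take 5 from left. Merged: [2, 3, 5]
Compare 14 vs 10: take 10 from right. Merged: [2, 3, 5, 10]
Compare 14 vs 10: take 10 from right. Merged: [2, 3, 5, 10, 10]
Append remaining from left: [14]. Merged: [2, 3, 5, 10, 10, 14]

Final merged array: [2, 3, 5, 10, 10, 14]
Total comparisons: 5

The merged array is [2, 3, 5, 10, 10, 14], requiring 5 comparisons. The merge step runs in O(n) time where n is the total number of elements.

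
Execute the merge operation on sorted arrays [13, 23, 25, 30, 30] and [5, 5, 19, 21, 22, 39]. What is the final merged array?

Merging process:

Compare 13 vs 5: take 5 from right. Merged: [5]
Compare 13 vs 5: take 5 from right. Merged: [5, 5]
Compare 13 vs 19: take 13 from left. Merged: [5, 5, 13]
Compare 23 vs 19: take 19 from right. Merged: [5, 5, 13, 19]
Compare 23 vs 21: take 21 from right. Merged: [5, 5, 13, 19, 21]
Compare 23 vs 22: take 22 from right. Merged: [5, 5, 13, 19, 21, 22]
Compare 23 vs 39: take 23 from left. Merged: [5, 5, 13, 19, 21, 22, 23]
Compare 25 vs 39: take 25 from left. Merged: [5, 5, 13, 19, 21, 22, 23, 25]
Compare 30 vs 39: take 30 from left. Merged: [5, 5, 13, 19, 21, 22, 23, 25, 30]
Compare 30 vs 39: take 30 from left. Merged: [5, 5, 13, 19, 21, 22, 23, 25, 30, 30]
Append remaining from right: [39]. Merged: [5, 5, 13, 19, 21, 22, 23, 25, 30, 30, 39]

Final merged array: [5, 5, 13, 19, 21, 22, 23, 25, 30, 30, 39]
Total comparisons: 10

The merged array is [5, 5, 13, 19, 21, 22, 23, 25, 30, 30, 39], requiring 10 comparisons. The merge step runs in O(n) time where n is the total number of elements.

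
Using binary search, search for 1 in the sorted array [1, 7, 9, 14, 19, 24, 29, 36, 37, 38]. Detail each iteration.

Binary search for 1 in [1, 7, 9, 14, 19, 24, 29, 36, 37, 38]:

lo=0, hi=9, mid=4, arr[mid]=19 -> 19 > 1, search left half
lo=0, hi=3, mid=1, arr[mid]=7 -> 7 > 1, search left half
lo=0, hi=0, mid=0, arr[mid]=1 -> Found target at index 0!

Binary search finds 1 at index 0 after 3 comparisons. The search repeatedly halves the search space by comparing with the middle element.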